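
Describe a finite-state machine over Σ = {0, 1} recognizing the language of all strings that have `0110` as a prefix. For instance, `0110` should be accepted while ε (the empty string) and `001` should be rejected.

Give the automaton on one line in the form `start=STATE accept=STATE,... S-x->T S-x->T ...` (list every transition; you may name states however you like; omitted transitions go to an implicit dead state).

start=S0 accept=S4 S0-0->S1 S0-1->S5 S1-0->S5 S1-1->S2 S2-0->S5 S2-1->S3 S3-0->S4 S3-1->S5 S4-0->S4 S4-1->S4 S5-0->S5 S5-1->S5

Walk along `0110` while the input agrees: from S0 take `0` to S1, and so on. Any deviation drops to the rejecting sink S5. Once S4 is reached the prefix is confirmed and every continuation is accepted.
6 states suffice.
        0   1  
>  S0   S1  S5 
   S1   S5  S2 
   S2   S5  S3 
   S3   S4  S5 
 * S4   S4  S4 
   S5   S5  S5 
(> = start, * = accepting)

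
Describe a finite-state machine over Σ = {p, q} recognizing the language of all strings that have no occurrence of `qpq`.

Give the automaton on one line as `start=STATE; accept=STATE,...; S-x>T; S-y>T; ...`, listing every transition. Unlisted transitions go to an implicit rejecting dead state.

start=S0; accept=S0,S1,S2; S0-p>S0; S0-q>S1; S1-p>S2; S1-q>S1; S2-p>S0; S2-q>S3; S3-p>S3; S3-q>S3

Track partial matches of the forbidden pattern `qpq`. State S3 is a dead state reached once `qpq` has occurred; every other state accepts. S0 means no part of `qpq` is currently matched.
With 4 states:
        p   q  
>* S0   S0  S1 
 * S1   S2  S1 
 * S2   S0  S3 
   S3   S3  S3 
(> = start, * = accepting)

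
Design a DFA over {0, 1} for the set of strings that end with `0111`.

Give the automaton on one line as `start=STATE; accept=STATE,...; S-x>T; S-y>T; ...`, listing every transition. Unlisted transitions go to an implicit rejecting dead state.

start=q0; accept=q4; q0-0>q1; q0-1>q0; q1-0>q1; q1-1>q2; q2-0>q1; q2-1>q3; q3-0>q1; q3-1>q4; q4-0>q1; q4-1>q0

Remember how much of `0111` the current input suffix matches. State q0 means no match yet; q1 means the last symbol is `0`; q2 means the last 2 symbols are `01`; q3 means the last 3 symbols are `011`; q4 means the last 4 symbols are `0111`. Only q4 accepts. On a mismatch, fall back to the longest proper suffix that is still a prefix of `0111`.
        0   1  
>  q0   q1  q0 
   q1   q1  q2 
   q2   q1  q3 
   q3   q1  q4 
 * q4   q1  q0 
(> = start, * = accepting)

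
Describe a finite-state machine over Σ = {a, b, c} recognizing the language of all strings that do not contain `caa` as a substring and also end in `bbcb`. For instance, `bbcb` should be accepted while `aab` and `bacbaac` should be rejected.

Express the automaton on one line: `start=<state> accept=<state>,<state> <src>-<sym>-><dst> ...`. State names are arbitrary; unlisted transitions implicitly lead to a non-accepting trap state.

Run two small machines in parallel and take their product. The first has 4 states tracking partial matches of the forbidden pattern `caa`; the second has 5 states tracking how much of the suffix `bbcb` has currently been matched. A product state is a pair (one from each), accepting exactly when both do. Minimizing collapses redundant product states.
An 8-state machine:
        a   b   c  
>  s0   s0  s1  s2 
   s1   s0  s3  s2 
   s2   s4  s1  s2 
   s3   s0  s3  s5 
   s4   s6  s1  s2 
   s5   s4  s7  s2 
   s6   s6  s6  s6 
 * s7   s0  s3  s2 
(> = start, * = accepting)

start=s0 accept=s7 s0-a->s0 s0-b->s1 s0-c->s2 s1-a->s0 s1-b->s3 s1-c->s2 s2-a->s4 s2-b->s1 s2-c->s2 s3-a->s0 s3-b->s3 s3-c->s5 s4-a->s6 s4-b->s1 s4-c->s2 s5-a->s4 s5-b->s7 s5-c->s2 s6-a->s6 s6-b->s6 s6-c->s6 s7-a->s0 s7-b->s3 s7-c->s2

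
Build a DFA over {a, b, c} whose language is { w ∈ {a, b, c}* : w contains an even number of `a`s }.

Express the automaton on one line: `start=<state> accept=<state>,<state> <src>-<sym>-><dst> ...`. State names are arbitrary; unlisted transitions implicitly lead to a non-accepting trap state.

The only thing that matters is how many `a`s have appeared, reduced mod 2. Use one state per residue: s0 for 0, …, s1 for 1. Reading `a` moves to the next residue; anything else stays put. s0 is accepting.
2 states suffice.
        a   b   c  
>* s0   s1  s0  s0 
   s1   s0  s1  s1 
(> = start, * = accepting)

start=s0 accept=s0 s0-a->s1 s0-b->s0 s0-c->s0 s1-a->s0 s1-b->s1 s1-c->s1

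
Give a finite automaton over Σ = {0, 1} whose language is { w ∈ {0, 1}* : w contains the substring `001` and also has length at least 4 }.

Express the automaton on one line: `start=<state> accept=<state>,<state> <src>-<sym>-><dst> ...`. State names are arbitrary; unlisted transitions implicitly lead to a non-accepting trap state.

Handle the two conditions separately and then intersect. One (4 states) tracks whether and how much of `001` has been seen; the other (6 states) tracks the input length, saturating at 5. Each combined state is a pair, one component from each; accept when both components accept. Equivalent product states are then merged.
An 8-state machine:
        0   1  
>  q0   q1  q2 
   q1   q3  q2 
   q2   q4  q2 
   q3   q5  q6 
   q4   q5  q2 
   q5   q5  q7 
   q6   q7  q7 
 * q7   q7  q7 
(> = start, * = accepting)

start=q0 accept=q7 q0-0->q1 q0-1->q2 q1-0->q3 q1-1->q2 q2-0->q4 q2-1->q2 q3-0->q5 q3-1->q6 q4-0->q5 q4-1->q2 q5-0->q5 q5-1->q7 q6-0->q7 q6-1->q7 q7-0->q7 q7-1->q7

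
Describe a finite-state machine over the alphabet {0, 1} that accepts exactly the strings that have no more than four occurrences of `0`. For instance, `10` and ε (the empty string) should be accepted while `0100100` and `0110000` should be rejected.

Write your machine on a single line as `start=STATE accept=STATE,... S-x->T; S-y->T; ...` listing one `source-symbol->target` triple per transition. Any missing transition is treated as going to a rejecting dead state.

Count `0`s, saturating at 5: states A through E mean 0 through 4 `0`s seen; F means more than 4. Each `0` increments (capped at F); other symbols loop. Accept from {A, B, C, D, E}.
6 states suffice.
       0  1 
>* A   B  A 
 * B   C  B 
 * C   D  C 
 * D   E  D 
 * E   F  E 
   F   F  F 
(> = start, * = accepting)

start=A; accept=A,B,C,D,E; A-0->B; A-1->A; B-0->C; B-1->B; C-0->D; C-1->C; D-0->E; D-1->D; E-0->F; E-1->E; F-0->F; F-1->F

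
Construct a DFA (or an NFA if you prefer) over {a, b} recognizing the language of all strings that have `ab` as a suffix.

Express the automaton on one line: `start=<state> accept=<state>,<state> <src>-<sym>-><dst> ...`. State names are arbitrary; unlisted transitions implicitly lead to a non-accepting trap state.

Remember how much of `ab` the current input suffix matches. State s0 means no match yet; s1 means the last symbol is `a`; s2 means the last 2 symbols are `ab`. Only s2 accepts. On a mismatch, fall back to the longest proper suffix that is still a prefix of `ab`.
3 states suffice.
        a   b  
>  s0   s1  s0 
   s1   s1  s2 
 * s2   s1  s0 
(> = start, * = accepting)

start=s0 accept=s2 s0-a->s1 s0-b->s0 s1-a->s1 s1-b->s2 s2-a->s1 s2-b->s0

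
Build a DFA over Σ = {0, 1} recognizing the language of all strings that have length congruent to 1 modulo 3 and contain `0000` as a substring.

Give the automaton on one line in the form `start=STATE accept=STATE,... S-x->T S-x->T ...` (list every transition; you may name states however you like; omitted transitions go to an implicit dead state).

Handle the two conditions separately and then intersect. The first has 3 states tracking the input length modulo 3; the second has 5 states tracking whether and how much of `0000` has been seen. A product state is a pair (one from each), accepting exactly when both do.
          0    1  
>  q0     q1   q2 
   q1     q3   q4 
   q2     q5   q4 
   q3     q6   q0 
   q4     q7   q0 
   q5     q8   q0 
   q6     q9   q2 
   q7    q10   q2 
   q8    q11   q2 
 * q9    q12  q12 
   q10   q13   q4 
   q11   q12   q4 
   q12   q14  q14 
   q13   q14   q0 
   q14    q9   q9 
(> = start, * = accepting)

start=q0 accept=q9 q0-0->q1 q0-1->q2 q1-0->q3 q1-1->q4 q2-0->q5 q2-1->q4 q3-0->q6 q3-1->q0 q4-0->q7 q4-1->q0 q5-0->q8 q5-1->q0 q6-0->q9 q6-1->q2 q7-0->q10 q7-1->q2 q8-0->q11 q8-1->q2 q9-0->q12 q9-1->q12 q10-0->q13 q10-1->q4 q11-0->q12 q11-1->q4 q12-0->q14 q12-1->q14 q13-0->q14 q13-1->q0 q14-0->q9 q14-1->q9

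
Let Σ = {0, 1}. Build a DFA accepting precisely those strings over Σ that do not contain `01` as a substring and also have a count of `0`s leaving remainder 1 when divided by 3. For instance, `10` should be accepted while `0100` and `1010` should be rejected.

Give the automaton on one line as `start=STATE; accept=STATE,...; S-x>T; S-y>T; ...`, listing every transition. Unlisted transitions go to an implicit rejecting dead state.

start=q0; accept=q1; q0-0>q1; q0-1>q0; q1-0>q2; q1-1>q3; q2-0>q4; q2-1>q5; q3-0>q5; q3-1>q3; q4-0>q1; q4-1>q6; q5-0>q6; q5-1>q5; q6-0>q3; q6-1>q6

Handle the two conditions separately and then intersect. The first has 3 states tracking partial matches of the forbidden pattern `01`; the second has 3 states tracking the count of `0`s modulo 3. A product state is a pair (one from each), accepting exactly when both do.
        0   1  
>  q0   q1  q0 
 * q1   q2  q3 
   q2   q4  q5 
   q3   q5  q3 
   q4   q1  q6 
   q5   q6  q5 
   q6   q3  q6 
(> = start, * = accepting)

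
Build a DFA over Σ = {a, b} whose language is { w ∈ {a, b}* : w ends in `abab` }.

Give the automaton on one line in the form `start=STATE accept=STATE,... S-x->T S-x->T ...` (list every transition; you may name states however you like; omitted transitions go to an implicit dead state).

Remember how much of `abab` the current input suffix matches. State q0 means no match yet; q1 means the last symbol is `a`; q2 means the last 2 symbols are `ab`; q3 means the last 3 symbols are `aba`; q4 means the last 4 symbols are `abab`. Only q4 accepts. On a mismatch, fall back to the longest proper suffix that is still a prefix of `abab`.
        a   b  
>  q0   q1  q0 
   q1   q1  q2 
   q2   q3  q0 
   q3   q1  q4 
 * q4   q3  q0 
(> = start, * = accepting)

start=q0 accept=q4 q0-a->q1 q0-b->q0 q1-a->q1 q1-b->q2 q2-a->q3 q2-b->q0 q3-a->q1 q3-b->q4 q4-a->q3 q4-b->q0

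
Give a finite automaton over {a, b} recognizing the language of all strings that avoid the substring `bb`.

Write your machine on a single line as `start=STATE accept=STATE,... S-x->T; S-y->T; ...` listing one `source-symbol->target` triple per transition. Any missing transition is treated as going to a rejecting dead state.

start=q0; accept=q0,q1; q0-a->q0; q0-b->q1; q1-a->q0; q1-b->q2; q2-a->q2; q2-b->q2

This is the complement of 'contains `bb`'. Use the same substring-matching states — q0 through q2 holding how much of `bb` has just been matched — but flip the accepting set: everything except the trap q2 accepts.
        a   b  
>* q0   q0  q1 
 * q1   q0  q2 
   q2   q2  q2 
(> = start, * = accepting)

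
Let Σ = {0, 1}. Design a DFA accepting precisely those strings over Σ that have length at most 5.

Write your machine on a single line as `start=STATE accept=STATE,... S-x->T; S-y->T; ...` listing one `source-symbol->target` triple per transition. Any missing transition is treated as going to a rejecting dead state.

start=q0; accept=q0,q1,q2,q3,q4,q5; q0-0->q1; q0-1->q1; q1-0->q2; q1-1->q2; q2-0->q3; q2-1->q3; q3-0->q4; q3-1->q4; q4-0->q5; q4-1->q5; q5-0->q6; q5-1->q6; q6-0->q6; q6-1->q6

We only need to distinguish lengths 0, 1, …, 5, and '>5'. Chain q0 → q1 → q2 → q3 → q4 → q5 → q6 on every symbol, with q6 looping. Accepting states: {q0, q1, q2, q3, q4, q5}.
A 7-state machine:
        0   1  
>* q0   q1  q1 
 * q1   q2  q2 
 * q2   q3  q3 
 * q3   q4  q4 
 * q4   q5  q5 
 * q5   q6  q6 
   q6   q6  q6 
(> = start, * = accepting)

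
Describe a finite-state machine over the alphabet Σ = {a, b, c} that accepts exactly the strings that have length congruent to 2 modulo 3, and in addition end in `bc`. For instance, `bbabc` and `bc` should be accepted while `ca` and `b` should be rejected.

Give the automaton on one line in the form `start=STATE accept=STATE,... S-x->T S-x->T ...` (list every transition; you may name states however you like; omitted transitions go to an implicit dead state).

Handle the two conditions separately and then intersect. The first has 3 states tracking the input length modulo 3; the second has 3 states tracking how much of the suffix `bc` has currently been matched. A product state is a pair (one from each), accepting exactly when both do. Minimizing collapses redundant product states.
With 5 states:
        a   b   c  
>  S0   S1  S2  S1 
   S1   S3  S3  S3 
   S2   S3  S3  S4 
   S3   S0  S0  S0 
 * S4   S0  S0  S0 
(> = start, * = accepting)

start=S0 accept=S4 S0-a->S1 S0-b->S2 S0-c->S1 S1-a->S3 S1-b->S3 S1-c->S3 S2-a->S3 S2-b->S3 S2-c->S4 S3-a->S0 S3-b->S0 S3-c->S0 S4-a->S0 S4-b->S0 S4-c->S0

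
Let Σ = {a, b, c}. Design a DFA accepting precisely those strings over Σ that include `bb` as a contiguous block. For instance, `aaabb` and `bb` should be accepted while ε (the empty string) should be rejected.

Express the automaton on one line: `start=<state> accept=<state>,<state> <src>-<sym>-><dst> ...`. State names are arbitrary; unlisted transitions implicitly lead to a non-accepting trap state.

start=q0 accept=q2 q0-a->q0 q0-b->q1 q0-c->q0 q1-a->q0 q1-b->q2 q1-c->q0 q2-a->q2 q2-b->q2 q2-c->q2

States q0..q1 record the length of the longest prefix of `bb` that matches the current input suffix. Reaching q2 means `bb` has been seen, and we stay there forever. Accept from q2.
With 3 states:
        a   b   c  
>  q0   q0  q1  q0 
   q1   q0  q2  q0 
 * q2   q2  q2  q2 
(> = start, * = accepting)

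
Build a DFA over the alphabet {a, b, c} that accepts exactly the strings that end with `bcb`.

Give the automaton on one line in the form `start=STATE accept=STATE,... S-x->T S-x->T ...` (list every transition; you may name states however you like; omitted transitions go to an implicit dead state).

Remember how much of `bcb` the current input suffix matches. State S0 means no match yet; S1 means the last symbol is `b`; S2 means the last 2 symbols are `bc`; S3 means the last 3 symbols are `bcb`. Only S3 accepts. On a mismatch, fall back to the longest proper suffix that is still a prefix of `bcb`.
4 states suffice.
        a   b   c  
>  S0   S0  S1  S0 
   S1   S0  S1  S2 
   S2   S0  S3  S0 
 * S3   S0  S1  S2 
(> = start, * = accepting)

start=S0 accept=S3 S0-a->S0 S0-b->S1 S0-c->S0 S1-a->S0 S1-b->S1 S1-c->S2 S2-a->S0 S2-b->S3 S2-c->S0 S3-a->S0 S3-b->S1 S3-c->S2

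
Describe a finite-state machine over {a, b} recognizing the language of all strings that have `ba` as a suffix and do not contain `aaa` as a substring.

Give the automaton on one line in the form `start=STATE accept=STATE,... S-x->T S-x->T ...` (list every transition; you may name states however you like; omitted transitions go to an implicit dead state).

Build one automaton per condition and run them in lockstep. One (3 states) tracks how much of the suffix `ba` has currently been matched; the other (4 states) tracks partial matches of the forbidden pattern `aaa`. Each combined state is a pair, one component from each; accept when both components accept. After merging equivalent states the machine shrinks.
6 states suffice.
        a   b  
>  s0   s1  s2 
   s1   s3  s2 
   s2   s4  s2 
   s3   s5  s2 
 * s4   s3  s2 
   s5   s5  s5 
(> = start, * = accepting)

start=s0 accept=s4 s0-a->s1 s0-b->s2 s1-a->s3 s1-b->s2 s2-a->s4 s2-b->s2 s3-a->s5 s3-b->s2 s4-a->s3 s4-b->s2 s5-a->s5 s5-b->s5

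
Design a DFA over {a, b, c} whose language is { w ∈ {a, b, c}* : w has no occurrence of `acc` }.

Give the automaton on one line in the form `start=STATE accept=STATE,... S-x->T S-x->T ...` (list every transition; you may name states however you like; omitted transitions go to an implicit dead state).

Track partial matches of the forbidden pattern `acc`. State s3 is a dead state reached once `acc` has occurred; every other state accepts. s0 means no part of `acc` is currently matched.
A 4-state machine:
        a   b   c  
>* s0   s1  s0  s0 
 * s1   s1  s0  s2 
 * s2   s1  s0  s3 
   s3   s3  s3  s3 
(> = start, * = accepting)

start=s0 accept=s0,s1,s2 s0-a->s1 s0-b->s0 s0-c->s0 s1-a->s1 s1-b->s0 s1-c->s2 s2-a->s1 s2-b->s0 s2-c->s3 s3-a->s3 s3-b->s3 s3-c->s3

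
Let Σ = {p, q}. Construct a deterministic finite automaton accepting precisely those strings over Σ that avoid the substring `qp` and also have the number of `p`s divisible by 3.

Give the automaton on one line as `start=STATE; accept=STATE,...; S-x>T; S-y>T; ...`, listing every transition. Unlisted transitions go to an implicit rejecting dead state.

start=A; accept=A,C; A-p>B; A-q>C; B-p>D; B-q>E; C-p>E; C-q>C; D-p>A; D-q>E; E-p>E; E-q>E

Handle the two conditions separately and then intersect. One (3 states) tracks partial matches of the forbidden pattern `qp`; the other (3 states) tracks the count of `p`s modulo 3. Each combined state is a pair, one component from each; accept when both components accept. Minimizing collapses redundant product states.
A 5-state machine:
       p  q 
>* A   B  C 
   B   D  E 
 * C   E  C 
   D   A  E 
   E   E  E 
(> = start, * = accepting)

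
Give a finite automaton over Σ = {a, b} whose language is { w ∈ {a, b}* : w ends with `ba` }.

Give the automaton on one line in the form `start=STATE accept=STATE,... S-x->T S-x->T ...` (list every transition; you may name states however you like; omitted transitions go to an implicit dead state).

Let each state record the length of the longest suffix of the input read so far that is also a prefix of `ba`. q1 means the last symbol is `b`; q2 means the last 2 symbols are `ba`. Accept only at q2, where the string currently ends in `ba`.
3 states suffice.
        a   b  
>  q0   q0  q1 
   q1   q2  q1 
 * q2   q0  q1 
(> = start, * = accepting)

start=q0 accept=q2 q0-a->q0 q0-b->q1 q1-a->q2 q1-b->q1 q2-a->q0 q2-b->q1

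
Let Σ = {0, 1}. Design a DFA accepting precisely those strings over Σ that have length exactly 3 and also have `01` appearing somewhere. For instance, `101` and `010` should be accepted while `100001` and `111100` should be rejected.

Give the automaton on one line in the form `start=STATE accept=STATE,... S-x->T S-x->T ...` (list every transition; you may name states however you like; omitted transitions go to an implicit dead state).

Handle the two conditions separately and then intersect. The first has 5 states tracking the input length, saturating at 4; the second has 3 states tracking whether and how much of `01` has been seen. A product state is a pair (one from each), accepting exactly when both do. Equivalent product states are then merged.
A 7-state machine:
       0  1 
>  A   B  C 
   B   D  E 
   C   D  F 
   D   F  G 
   E   G  G 
   F   F  F 
 * G   F  F 
(> = start, * = accepting)

start=A accept=G A-0->B A-1->C B-0->D B-1->E C-0->D C-1->F D-0->F D-1->G E-0->G E-1->G F-0->F F-1->F G-0->F G-1->F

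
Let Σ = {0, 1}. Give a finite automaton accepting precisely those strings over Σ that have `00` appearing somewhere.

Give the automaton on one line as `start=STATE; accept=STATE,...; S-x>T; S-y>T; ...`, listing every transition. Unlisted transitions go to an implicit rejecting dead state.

Track how much of `00` has been matched so far: state S0 is no progress, S2 is the absorbing accept state reached once `00` has occurred. Intermediate states record partial matches; on a mismatch, fall back to the longest reusable overlap.
3 states suffice.
        0   1  
>  S0   S1  S0 
   S1   S2  S0 
 * S2   S2  S2 
(> = start, * = accepting)

start=S0; accept=S2; S0-0>S1; S0-1>S0; S1-0>S2; S1-1>S0; S2-0>S2; S2-1>S2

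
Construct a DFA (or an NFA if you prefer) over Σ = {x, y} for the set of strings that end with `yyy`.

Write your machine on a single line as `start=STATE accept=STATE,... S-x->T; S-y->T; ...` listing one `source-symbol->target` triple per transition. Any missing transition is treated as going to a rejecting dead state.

start=s0; accept=s3; s0-x->s0; s0-y->s1; s1-x->s0; s1-y->s2; s2-x->s0; s2-y->s3; s3-x->s0; s3-y->s3

Let each state record the length of the longest suffix of the input read so far that is also a prefix of `yyy`. s1 means the last symbol is `y`; s2 means the last 2 symbols are `yy`; s3 means the last 3 symbols are `yyy`. Accept only at s3, where the string currently ends in `yyy`.
A 4-state machine:
        x   y  
>  s0   s0  s1 
   s1   s0  s2 
   s2   s0  s3 
 * s3   s0  s3 
(> = start, * = accepting)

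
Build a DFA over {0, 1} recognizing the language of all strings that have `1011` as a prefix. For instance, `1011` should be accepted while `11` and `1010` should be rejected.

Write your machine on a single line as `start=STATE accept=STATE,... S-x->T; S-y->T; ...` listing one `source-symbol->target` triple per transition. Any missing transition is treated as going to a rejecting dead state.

start=s0; accept=s4; s0-0->s5; s0-1->s1; s1-0->s2; s1-1->s5; s2-0->s5; s2-1->s3; s3-0->s5; s3-1->s4; s4-0->s4; s4-1->s4; s5-0->s5; s5-1->s5

Check the first 4 symbols one by one: s0 through s3 record how many have matched `1011` so far; any wrong symbol goes to the dead state s5. After all 4 match we enter the accepting sink s4.
6 states suffice.
        0   1  
>  s0   s5  s1 
   s1   s2  s5 
   s2   s5  s3 
   s3   s5  s4 
 * s4   s4  s4 
   s5   s5  s5 
(> = start, * = accepting)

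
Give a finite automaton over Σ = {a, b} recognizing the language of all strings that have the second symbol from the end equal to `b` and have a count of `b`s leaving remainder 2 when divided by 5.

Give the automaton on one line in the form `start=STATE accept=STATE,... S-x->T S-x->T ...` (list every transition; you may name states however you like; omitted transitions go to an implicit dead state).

Run two small machines in parallel and take their product. The first has 7 states tracking the last 2 symbols read; the second has 5 states tracking the count of `b`s modulo 5. A product state is a pair (one from each), accepting exactly when both do.
          a    b  
>  q0     q1   q2 
   q1     q3   q4 
   q2     q5   q6 
   q3     q3   q4 
   q4     q5   q6 
   q5     q7   q8 
 * q6     q9  q10 
   q7     q7   q8 
   q8     q9  q10 
 * q9    q11  q12 
   q10   q13  q14 
   q11   q11  q12 
   q12   q13  q14 
   q13   q15  q16 
   q14   q17  q18 
   q15   q15  q16 
   q16   q17  q18 
   q17   q19  q20 
   q18   q21  q22 
   q19   q19  q20 
   q20   q21  q22 
   q21    q3   q4 
   q22    q5   q6 
(> = start, * = accepting)

start=q0 accept=q6,q9 q0-a->q1 q0-b->q2 q1-a->q3 q1-b->q4 q2-a->q5 q2-b->q6 q3-a->q3 q3-b->q4 q4-a->q5 q4-b->q6 q5-a->q7 q5-b->q8 q6-a->q9 q6-b->q10 q7-a->q7 q7-b->q8 q8-a->q9 q8-b->q10 q9-a->q11 q9-b->q12 q10-a->q13 q10-b->q14 q11-a->q11 q11-b->q12 q12-a->q13 q12-b->q14 q13-a->q15 q13-b->q16 q14-a->q17 q14-b->q18 q15-a->q15 q15-b->q16 q16-a->q17 q16-b->q18 q17-a->q19 q17-b->q20 q18-a->q21 q18-b->q22 q19-a->q19 q19-b->q20 q20-a->q21 q20-b->q22 q21-a->q3 q21-b->q4 q22-a->q5 q22-b->q6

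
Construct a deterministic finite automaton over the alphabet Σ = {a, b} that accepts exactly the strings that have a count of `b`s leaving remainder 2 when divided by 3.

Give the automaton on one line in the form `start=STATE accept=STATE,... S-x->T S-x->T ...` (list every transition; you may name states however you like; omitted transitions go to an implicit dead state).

Keep the running count of `b`s modulo 3: each `b` advances along the cycle s0 → s1 → s2 → s0 while other symbols loop. Accept at s2.
3 states suffice.
        a   b  
>  s0   s0  s1 
   s1   s1  s2 
 * s2   s2  s0 
(> = start, * = accepting)

start=s0 accept=s2 s0-a->s0 s0-b->s1 s1-a->s1 s1-b->s2 s2-a->s2 s2-b->s0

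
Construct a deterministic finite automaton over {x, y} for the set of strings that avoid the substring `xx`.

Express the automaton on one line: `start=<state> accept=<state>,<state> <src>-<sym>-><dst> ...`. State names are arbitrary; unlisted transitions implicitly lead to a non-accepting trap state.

Track partial matches of the forbidden pattern `xx`. State C is a dead state reached once `xx` has occurred; every other state accepts. A means no part of `xx` is currently matched.
       x  y 
>* A   B  A 
 * B   C  A 
   C   C  C 
(> = start, * = accepting)

start=A accept=A,B A-x->B A-y->A B-x->C B-y->A C-x->C C-y->C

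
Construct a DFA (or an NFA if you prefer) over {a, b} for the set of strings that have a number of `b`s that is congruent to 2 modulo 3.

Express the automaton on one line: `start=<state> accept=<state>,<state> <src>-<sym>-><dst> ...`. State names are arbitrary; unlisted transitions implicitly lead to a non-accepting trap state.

start=q0 accept=q2 q0-a->q0 q0-b->q1 q1-a->q1 q1-b->q2 q2-a->q2 q2-b->q0

The only thing that matters is how many `b`s have appeared, reduced mod 3. Use one state per residue: q0 for 0, …, q2 for 2. Reading `b` moves to the next residue; anything else stays put. q2 is accepting.
A 3-state machine:
        a   b  
>  q0   q0  q1 
   q1   q1  q2 
 * q2   q2  q0 
(> = start, * = accepting)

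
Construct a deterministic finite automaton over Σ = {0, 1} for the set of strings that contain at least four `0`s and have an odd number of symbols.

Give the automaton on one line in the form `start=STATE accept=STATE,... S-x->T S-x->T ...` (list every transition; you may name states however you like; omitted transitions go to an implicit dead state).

Handle the two conditions separately and then intersect. The first has 6 states tracking the count of `0`s, saturating at 5; the second has 2 states tracking the input length modulo 2. A product state is a pair (one from each), accepting exactly when both do.
A 12-state machine:
          0    1  
>  q0     q1   q2 
   q1     q3   q4 
   q2     q4   q0 
   q3     q5   q6 
   q4     q6   q1 
   q5     q7   q8 
   q6     q8   q3 
   q7     q9  q10 
   q8    q10   q5 
 * q9    q11  q11 
 * q10   q11   q7 
   q11    q9   q9 
(> = start, * = accepting)

start=q0 accept=q9,q10 q0-0->q1 q0-1->q2 q1-0->q3 q1-1->q4 q2-0->q4 q2-1->q0 q3-0->q5 q3-1->q6 q4-0->q6 q4-1->q1 q5-0->q7 q5-1->q8 q6-0->q8 q6-1->q3 q7-0->q9 q7-1->q10 q8-0->q10 q8-1->q5 q9-0->q11 q9-1->q11 q10-0->q11 q10-1->q7 q11-0->q9 q11-1->q9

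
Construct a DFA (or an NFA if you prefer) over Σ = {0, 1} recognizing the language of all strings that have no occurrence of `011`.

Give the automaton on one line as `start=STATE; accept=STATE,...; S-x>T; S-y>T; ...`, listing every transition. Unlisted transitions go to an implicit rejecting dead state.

Track partial matches of the forbidden pattern `011`. State q3 is a dead state reached once `011` has occurred; every other state accepts. q0 means no part of `011` is currently matched.
        0   1  
>* q0   q1  q0 
 * q1   q1  q2 
 * q2   q1  q3 
   q3   q3  q3 
(> = start, * = accepting)

start=q0; accept=q0,q1,q2; q0-0>q1; q0-1>q0; q1-0>q1; q1-1>q2; q2-0>q1; q2-1>q3; q3-0>q3; q3-1>q3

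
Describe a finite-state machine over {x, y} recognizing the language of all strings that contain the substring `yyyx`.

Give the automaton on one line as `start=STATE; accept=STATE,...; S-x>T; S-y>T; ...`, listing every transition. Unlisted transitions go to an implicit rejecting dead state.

start=s0; accept=s4; s0-x>s0; s0-y>s1; s1-x>s0; s1-y>s2; s2-x>s0; s2-y>s3; s3-x>s4; s3-y>s3; s4-x>s4; s4-y>s4

States s0..s3 record the length of the longest prefix of `yyyx` that matches the current input suffix. Reaching s4 means `yyyx` has been seen, and we stay there forever. Accept from s4.
5 states suffice.
        x   y  
>  s0   s0  s1 
   s1   s0  s2 
   s2   s0  s3 
   s3   s4  s3 
 * s4   s4  s4 
(> = start, * = accepting)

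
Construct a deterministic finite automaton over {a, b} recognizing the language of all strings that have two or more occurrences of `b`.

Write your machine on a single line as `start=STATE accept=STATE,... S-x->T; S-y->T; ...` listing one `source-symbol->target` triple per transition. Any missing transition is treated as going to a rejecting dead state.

Count `b`s, saturating at 3: states s0 through s2 mean 0 through 2 `b`s seen; s3 means more than 2. Each `b` increments (capped at s3); other symbols loop. Accept from {s2, s3}.
With 4 states:
        a   b  
>  s0   s0  s1 
   s1   s1  s2 
 * s2   s2  s3 
 * s3   s3  s3 
(> = start, * = accepting)

start=s0; accept=s2,s3; s0-a->s0; s0-b->s1; s1-a->s1; s1-b->s2; s2-a->s2; s2-b->s3; s3-a->s3; s3-b->s3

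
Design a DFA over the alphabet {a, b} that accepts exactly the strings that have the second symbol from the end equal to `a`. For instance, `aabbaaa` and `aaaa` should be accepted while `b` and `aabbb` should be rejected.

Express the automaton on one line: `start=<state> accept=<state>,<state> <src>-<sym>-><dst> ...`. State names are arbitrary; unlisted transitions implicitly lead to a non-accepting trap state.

A DFA must remember the last 2 symbols (since which symbol is second-to-last isn't known until the input ends). Use one state per possible window of the last ≤2 symbols; accept from those whose window starts with `a`.
A 7-state machine:
        a   b  
>  q0   q1  q2 
   q1   q3  q4 
   q2   q5  q6 
 * q3   q3  q4 
 * q4   q5  q6 
   q5   q3  q4 
   q6   q5  q6 
(> = start, * = accepting)

start=q0 accept=q3,q4 q0-a->q1 q0-b->q2 q1-a->q3 q1-b->q4 q2-a->q5 q2-b->q6 q3-a->q3 q3-b->q4 q4-a->q5 q4-b->q6 q5-a->q3 q5-b->q4 q6-a->q5 q6-b->q6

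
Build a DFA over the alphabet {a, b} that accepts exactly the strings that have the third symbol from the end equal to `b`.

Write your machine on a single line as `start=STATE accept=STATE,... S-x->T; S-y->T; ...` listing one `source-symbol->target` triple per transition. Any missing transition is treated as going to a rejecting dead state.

start=q0; accept=q11,q12,q13,q14; q0-a->q1; q0-b->q2; q1-a->q3; q1-b->q4; q2-a->q5; q2-b->q6; q3-a->q7; q3-b->q8; q4-a->q9; q4-b->q10; q5-a->q11; q5-b->q12; q6-a->q13; q6-b->q14; q7-a->q7; q7-b->q8; q8-a->q9; q8-b->q10; q9-a->q11; q9-b->q12; q10-a->q13; q10-b->q14; q11-a->q7; q11-b->q8; q12-a->q9; q12-b->q10; q13-a->q11; q13-b->q12; q14-a->q13; q14-b->q14

A DFA must remember the last 3 symbols (since which symbol is third-to-last isn't known until the input ends). Use one state per possible window of the last ≤3 symbols; accept from those whose window starts with `b`.
A 15-state machine:
          a    b  
>  q0     q1   q2 
   q1     q3   q4 
   q2     q5   q6 
   q3     q7   q8 
   q4     q9  q10 
   q5    q11  q12 
   q6    q13  q14 
   q7     q7   q8 
   q8     q9  q10 
   q9    q11  q12 
   q10   q13  q14 
 * q11    q7   q8 
 * q12    q9  q10 
 * q13   q11  q12 
 * q14   q13  q14 
(> = start, * = accepting)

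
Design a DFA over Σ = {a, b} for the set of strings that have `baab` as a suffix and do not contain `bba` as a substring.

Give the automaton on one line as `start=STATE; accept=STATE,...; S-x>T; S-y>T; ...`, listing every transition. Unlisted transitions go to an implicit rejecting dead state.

start=q0; accept=q6; q0-a>q0; q0-b>q1; q1-a>q2; q1-b>q3; q2-a>q4; q2-b>q1; q3-a>q5; q3-b>q3; q4-a>q0; q4-b>q6; q5-a>q7; q5-b>q8; q6-a>q2; q6-b>q3; q7-a>q9; q7-b>q10; q8-a>q5; q8-b>q8; q9-a>q9; q9-b>q8; q10-a>q5; q10-b>q8

Build one automaton per condition and run them in lockstep. The first has 5 states tracking how much of the suffix `baab` has currently been matched; the second has 4 states tracking partial matches of the forbidden pattern `bba`. A product state is a pair (one from each), accepting exactly when both do.
An 11-state machine:
          a    b  
>  q0     q0   q1 
   q1     q2   q3 
   q2     q4   q1 
   q3     q5   q3 
   q4     q0   q6 
   q5     q7   q8 
 * q6     q2   q3 
   q7     q9  q10 
   q8     q5   q8 
   q9     q9   q8 
   q10    q5   q8 
(> = start, * = accepting)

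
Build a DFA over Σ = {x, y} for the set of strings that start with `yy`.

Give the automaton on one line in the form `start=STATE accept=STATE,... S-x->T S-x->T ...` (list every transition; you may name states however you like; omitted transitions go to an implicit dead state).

start=S0 accept=S2 S0-x->S3 S0-y->S1 S1-x->S3 S1-y->S2 S2-x->S2 S2-y->S2 S3-x->S3 S3-y->S3

Check the first 2 symbols one by one: S0 through S1 record how many have matched `yy` so far; any wrong symbol goes to the dead state S3. After all 2 match we enter the accepting sink S2.
        x   y  
>  S0   S3  S1 
   S1   S3  S2 
 * S2   S2  S2 
   S3   S3  S3 
(> = start, * = accepting)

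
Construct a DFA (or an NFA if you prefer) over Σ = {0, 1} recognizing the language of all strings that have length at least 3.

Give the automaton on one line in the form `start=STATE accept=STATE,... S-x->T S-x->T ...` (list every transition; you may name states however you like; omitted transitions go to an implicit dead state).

start=q0 accept=q3,q4 q0-0->q1 q0-1->q1 q1-0->q2 q1-1->q2 q2-0->q3 q2-1->q3 q3-0->q4 q3-1->q4 q4-0->q4 q4-1->q4

Count input length up to 4: every symbol moves from q0 toward q4, which means 'more than 3' and absorbs. Accept from {q3, q4}.
With 5 states:
        0   1  
>  q0   q1  q1 
   q1   q2  q2 
   q2   q3  q3 
 * q3   q4  q4 
 * q4   q4  q4 
(> = start, * = accepting)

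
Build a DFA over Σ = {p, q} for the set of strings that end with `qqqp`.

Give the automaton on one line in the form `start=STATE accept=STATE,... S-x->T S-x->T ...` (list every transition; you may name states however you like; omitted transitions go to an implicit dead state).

Remember how much of `qqqp` the current input suffix matches. State s0 means no match yet; s1 means the last symbol is `q`; s2 means the last 2 symbols are `qq`; s3 means the last 3 symbols are `qqq`; s4 means the last 4 symbols are `qqqp`. Only s4 accepts. On a mismatch, fall back to the longest proper suffix that is still a prefix of `qqqp`.
A 5-state machine:
        p   q  
>  s0   s0  s1 
   s1   s0  s2 
   s2   s0  s3 
   s3   s4  s3 
 * s4   s0  s1 
(> = start, * = accepting)

start=s0 accept=s4 s0-p->s0 s0-q->s1 s1-p->s0 s1-q->s2 s2-p->s0 s2-q->s3 s3-p->s4 s3-q->s3 s4-p->s0 s4-q->s1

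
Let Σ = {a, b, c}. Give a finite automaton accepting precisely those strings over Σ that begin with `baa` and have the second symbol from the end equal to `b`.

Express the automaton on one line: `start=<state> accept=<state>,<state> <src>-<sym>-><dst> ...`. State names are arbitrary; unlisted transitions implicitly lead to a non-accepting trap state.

start=S0 accept=S6,S7 S0-a->S1 S0-b->S2 S0-c->S1 S1-a->S1 S1-b->S1 S1-c->S1 S2-a->S3 S2-b->S1 S2-c->S1 S3-a->S4 S3-b->S1 S3-c->S1 S4-a->S4 S4-b->S5 S4-c->S4 S5-a->S6 S5-b->S7 S5-c->S6 S6-a->S4 S6-b->S5 S6-c->S4 S7-a->S6 S7-b->S7 S7-c->S6

Run two small machines in parallel and take their product. The first has 5 states tracking whether the input so far still matches the prefix `baa`; the second has 13 states tracking the last 2 symbols read. A product state is a pair (one from each), accepting exactly when both do. Minimizing collapses redundant product states.
An 8-state machine:
        a   b   c  
>  S0   S1  S2  S1 
   S1   S1  S1  S1 
   S2   S3  S1  S1 
   S3   S4  S1  S1 
   S4   S4  S5  S4 
   S5   S6  S7  S6 
 * S6   S4  S5  S4 
 * S7   S6  S7  S6 
(> = start, * = accepting)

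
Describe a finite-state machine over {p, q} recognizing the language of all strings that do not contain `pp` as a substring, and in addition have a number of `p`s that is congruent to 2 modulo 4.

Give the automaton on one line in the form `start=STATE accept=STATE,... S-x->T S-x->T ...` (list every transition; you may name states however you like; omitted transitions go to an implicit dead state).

Run two small machines in parallel and take their product. One (3 states) tracks partial matches of the forbidden pattern `pp`; the other (4 states) tracks the count of `p`s modulo 4. Each combined state is a pair, one component from each; accept when both components accept.
          p    q  
>  s0     s1   s0 
   s1     s2   s3 
   s2     s4   s2 
   s3     s5   s3 
   s4     s6   s4 
 * s5     s4   s7 
   s6     s8   s6 
 * s7     s9   s7 
   s8     s2   s8 
   s9     s6  s10 
   s10   s11  s10 
   s11    s8   s0 
(> = start, * = accepting)

start=s0 accept=s5,s7 s0-p->s1 s0-q->s0 s1-p->s2 s1-q->s3 s2-p->s4 s2-q->s2 s3-p->s5 s3-q->s3 s4-p->s6 s4-q->s4 s5-p->s4 s5-q->s7 s6-p->s8 s6-q->s6 s7-p->s9 s7-q->s7 s8-p->s2 s8-q->s8 s9-p->s6 s9-q->s10 s10-p->s11 s10-q->s10 s11-p->s8 s11-q->s0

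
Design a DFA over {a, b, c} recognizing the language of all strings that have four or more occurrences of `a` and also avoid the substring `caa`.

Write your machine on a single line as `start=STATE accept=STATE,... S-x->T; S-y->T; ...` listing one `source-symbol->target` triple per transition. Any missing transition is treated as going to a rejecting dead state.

Build one automaton per condition and run them in lockstep. The first has 6 states tracking the count of `a`s, saturating at 5; the second has 4 states tracking partial matches of the forbidden pattern `caa`. A product state is a pair (one from each), accepting exactly when both do.
With 21 states:
          a    b    c  
>  q0     q1   q0   q2 
   q1     q3   q1   q4 
   q2     q5   q0   q2 
   q3     q6   q3   q7 
   q4     q8   q1   q4 
   q5     q9   q1   q4 
   q6    q10   q6  q11 
   q7    q12   q3   q7 
   q8    q13   q3   q7 
   q9    q13   q9   q9 
 * q10   q14  q10  q15 
   q11   q16   q6  q11 
   q12   q17   q6  q11 
   q13   q17  q13  q13 
 * q14   q14  q14  q18 
 * q15   q19  q10  q15 
 * q16   q20  q10  q15 
   q17   q20  q17  q17 
 * q18   q19  q14  q18 
 * q19   q20  q14  q18 
   q20   q20  q20  q20 
(> = start, * = accepting)

start=q0; accept=q10,q14,q15,q16,q18,q19; q0-a->q1; q0-b->q0; q0-c->q2; q1-a->q3; q1-b->q1; q1-c->q4; q2-a->q5; q2-b->q0; q2-c->q2; q3-a->q6; q3-b->q3; q3-c->q7; q4-a->q8; q4-b->q1; q4-c->q4; q5-a->q9; q5-b->q1; q5-c->q4; q6-a->q10; q6-b->q6; q6-c->q11; q7-a->q12; q7-b->q3; q7-c->q7; q8-a->q13; q8-b->q3; q8-c->q7; q9-a->q13; q9-b->q9; q9-c->q9; q10-a->q14; q10-b->q10; q10-c->q15; q11-a->q16; q11-b->q6; q11-c->q11; q12-a->q17; q12-b->q6; q12-c->q11; q13-a->q17; q13-b->q13; q13-c->q13; q14-a->q14; q14-b->q14; q14-c->q18; q15-a->q19; q15-b->q10; q15-c->q15; q16-a->q20; q16-b->q10; q16-c->q15; q17-a->q20; q17-b->q17; q17-c->q17; q18-a->q19; q18-b->q14; q18-c->q18; q19-a->q20; q19-b->q14; q19-c->q18; q20-a->q20; q20-b->q20; q20-c->q20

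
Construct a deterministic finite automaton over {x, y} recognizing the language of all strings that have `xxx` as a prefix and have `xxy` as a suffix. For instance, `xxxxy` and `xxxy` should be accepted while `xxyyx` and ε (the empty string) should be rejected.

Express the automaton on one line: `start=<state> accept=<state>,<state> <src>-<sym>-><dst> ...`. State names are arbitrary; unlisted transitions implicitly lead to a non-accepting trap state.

start=q0 accept=q5 q0-x->q1 q0-y->q2 q1-x->q3 q1-y->q2 q2-x->q2 q2-y->q2 q3-x->q4 q3-y->q2 q4-x->q4 q4-y->q5 q5-x->q6 q5-y->q7 q6-x->q4 q6-y->q7 q7-x->q6 q7-y->q7

Build one automaton per condition and run them in lockstep. One (5 states) tracks whether the input so far still matches the prefix `xxx`; the other (4 states) tracks how much of the suffix `xxy` has currently been matched. Each combined state is a pair, one component from each; accept when both components accept. Equivalent product states are then merged.
8 states suffice.
        x   y  
>  q0   q1  q2 
   q1   q3  q2 
   q2   q2  q2 
   q3   q4  q2 
   q4   q4  q5 
 * q5   q6  q7 
   q6   q4  q7 
   q7   q6  q7 
(> = start, * = accepting)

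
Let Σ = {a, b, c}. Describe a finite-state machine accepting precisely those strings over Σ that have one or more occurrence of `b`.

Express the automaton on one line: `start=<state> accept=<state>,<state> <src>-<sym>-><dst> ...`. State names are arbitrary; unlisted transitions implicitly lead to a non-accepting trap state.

start=q0 accept=q1,q2 q0-a->q0 q0-b->q1 q0-c->q0 q1-a->q1 q1-b->q2 q1-c->q1 q2-a->q2 q2-b->q2 q2-c->q2

Count `b`s, saturating at 2: state q0 means no `b` yet, q1 means one `b` seen, q2 means more than one. Each `b` increments (capped at q2); other symbols loop. Accept from {q1, q2}.
3 states suffice.
        a   b   c  
>  q0   q0  q1  q0 
 * q1   q1  q2  q1 
 * q2   q2  q2  q2 
(> = start, * = accepting)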